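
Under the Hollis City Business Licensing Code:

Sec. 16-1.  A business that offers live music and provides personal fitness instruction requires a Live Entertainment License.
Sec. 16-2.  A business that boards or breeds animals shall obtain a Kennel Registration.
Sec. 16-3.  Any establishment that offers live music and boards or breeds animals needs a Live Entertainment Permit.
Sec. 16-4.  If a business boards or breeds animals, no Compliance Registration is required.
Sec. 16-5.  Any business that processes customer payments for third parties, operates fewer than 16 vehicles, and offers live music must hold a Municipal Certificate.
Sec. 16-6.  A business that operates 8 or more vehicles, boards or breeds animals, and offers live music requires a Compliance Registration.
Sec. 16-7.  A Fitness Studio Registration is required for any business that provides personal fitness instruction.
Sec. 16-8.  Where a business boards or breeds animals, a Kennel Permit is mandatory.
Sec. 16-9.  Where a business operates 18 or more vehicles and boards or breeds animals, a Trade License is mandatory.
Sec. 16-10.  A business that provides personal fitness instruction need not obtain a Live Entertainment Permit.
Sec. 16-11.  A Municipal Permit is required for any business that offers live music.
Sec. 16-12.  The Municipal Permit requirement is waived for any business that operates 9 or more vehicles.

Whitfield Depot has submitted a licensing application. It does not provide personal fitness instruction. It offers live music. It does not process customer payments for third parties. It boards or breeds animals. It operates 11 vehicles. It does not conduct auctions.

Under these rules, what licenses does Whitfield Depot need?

Sec. 16-1. offers live music; does not provide personal fitness instruction → Live Entertainment License not required.
Sec. 16-2. boards or breeds animals → Kennel Registration required.
Sec. 16-3. offers live music; boards or breeds animals → Live Entertainment Permit required.
Sec. 16-4. boards or breeds animals → exempt from Compliance Registration.
Sec. 16-5. does not process customer payments for third parties; vehicles 11 < 16; offers live music → Municipal Certificate not required.
Sec. 16-6. vehicles 11 ≥ 8; boards or breeds animals; offers live music → Compliance Registration required.
Sec. 16-7. does not provide personal fitness instruction → Fitness Studio Registration not required.
Sec. 16-8. boards or breeds animals → Kennel Permit required.
Sec. 16-9. vehicles 11 < 18; boards or breeds animals → Trade License not required.
Sec. 16-10. does not provide personal fitness instruction → Live Entertainment Permit exemption does not apply.
Sec. 16-11. offers live music → Municipal Permit required.
Sec. 16-12. vehicles 11 ≥ 9 → exempt from Municipal Permit.

Kennel Permit, Kennel Registration, Live Entertainment Permit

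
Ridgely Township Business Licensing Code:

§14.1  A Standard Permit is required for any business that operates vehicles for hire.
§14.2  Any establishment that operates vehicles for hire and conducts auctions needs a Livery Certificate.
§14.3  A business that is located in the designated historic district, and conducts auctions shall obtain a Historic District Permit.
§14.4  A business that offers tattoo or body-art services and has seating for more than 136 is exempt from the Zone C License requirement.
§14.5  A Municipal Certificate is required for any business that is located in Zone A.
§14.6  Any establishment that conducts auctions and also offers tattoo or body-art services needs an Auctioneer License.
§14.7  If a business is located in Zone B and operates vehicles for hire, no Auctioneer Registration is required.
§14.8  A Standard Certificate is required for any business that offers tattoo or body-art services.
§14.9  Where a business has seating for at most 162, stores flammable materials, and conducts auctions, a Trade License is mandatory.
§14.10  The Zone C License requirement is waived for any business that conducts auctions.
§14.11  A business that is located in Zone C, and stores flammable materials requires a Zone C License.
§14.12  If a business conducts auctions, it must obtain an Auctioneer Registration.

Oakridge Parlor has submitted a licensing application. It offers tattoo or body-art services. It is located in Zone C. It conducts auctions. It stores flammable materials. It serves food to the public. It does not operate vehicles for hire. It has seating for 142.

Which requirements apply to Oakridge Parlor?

Auctioneer License, Auctioneer Registration, Standard Certificate, Trade License

§14.1 does not operate vehicles for hire → Standard Permit not required.
§14.2 does not operate vehicles for hire; conducts auctions → Livery Certificate not required.
§14.3 is located in Zone C (not: is located in the designated historic district); conducts auctions → Historic District Permit not required.
§14.4 offers tattoo or body-art services; seating 142 > 136 → exempt from Zone C License.
§14.5 is located in Zone C (not: is located in Zone A) → Municipal Certificate not required.
§14.6 conducts auctions; offers tattoo or body-art services → Auctioneer License required.
§14.7 is located in Zone C (not: is located in Zone B); does not operate vehicles for hire → Auctioneer Registration exemption does not apply.
§14.8 offers tattoo or body-art services → Standard Certificate required.
§14.9 seating 142 ≤ 162; stores flammable materials; conducts auctions → Trade License required.
§14.10 conducts auctions → exempt from Zone C License.
§14.11 is located in Zone C; stores flammable materials → Zone C License required.
§14.12 conducts auctions → Auctioneer Registration required.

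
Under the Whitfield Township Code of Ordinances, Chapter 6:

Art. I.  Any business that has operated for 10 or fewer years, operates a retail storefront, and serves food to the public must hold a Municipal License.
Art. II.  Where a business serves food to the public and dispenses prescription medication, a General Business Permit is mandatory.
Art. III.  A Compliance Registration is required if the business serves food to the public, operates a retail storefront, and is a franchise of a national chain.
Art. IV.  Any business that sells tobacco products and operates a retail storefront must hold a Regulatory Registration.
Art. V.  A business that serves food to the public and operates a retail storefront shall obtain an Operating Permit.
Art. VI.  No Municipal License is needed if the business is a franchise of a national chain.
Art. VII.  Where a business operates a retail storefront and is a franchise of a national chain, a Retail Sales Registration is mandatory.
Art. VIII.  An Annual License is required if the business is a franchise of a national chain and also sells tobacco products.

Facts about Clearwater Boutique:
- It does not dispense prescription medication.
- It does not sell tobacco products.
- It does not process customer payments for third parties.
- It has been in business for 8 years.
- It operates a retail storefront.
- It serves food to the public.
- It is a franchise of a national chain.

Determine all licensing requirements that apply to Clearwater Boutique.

Art. I. years in business 8 ≤ 10; operates a retail storefront; serves food to the public → Municipal License required.
Art. II. serves food to the public; does not dispense prescription medication → General Business Permit not required.
Art. III. serves food to the public; operates a retail storefront; is a franchise of a national chain → Compliance Registration required.
Art. IV. does not sell tobacco products; operates a retail storefront → Regulatory Registration not required.
Art. V. serves food to the public; operates a retail storefront → Operating Permit required.
Art. VI. is a franchise of a national chain → exempt from Municipal License.
Art. VII. operates a retail storefront; is a franchise of a national chain → Retail Sales Registration required.
Art. VIII. is a franchise of a national chain; does not sell tobacco products → Annual License not required.

Compliance Registration, Operating Permit, Retail Sales Registration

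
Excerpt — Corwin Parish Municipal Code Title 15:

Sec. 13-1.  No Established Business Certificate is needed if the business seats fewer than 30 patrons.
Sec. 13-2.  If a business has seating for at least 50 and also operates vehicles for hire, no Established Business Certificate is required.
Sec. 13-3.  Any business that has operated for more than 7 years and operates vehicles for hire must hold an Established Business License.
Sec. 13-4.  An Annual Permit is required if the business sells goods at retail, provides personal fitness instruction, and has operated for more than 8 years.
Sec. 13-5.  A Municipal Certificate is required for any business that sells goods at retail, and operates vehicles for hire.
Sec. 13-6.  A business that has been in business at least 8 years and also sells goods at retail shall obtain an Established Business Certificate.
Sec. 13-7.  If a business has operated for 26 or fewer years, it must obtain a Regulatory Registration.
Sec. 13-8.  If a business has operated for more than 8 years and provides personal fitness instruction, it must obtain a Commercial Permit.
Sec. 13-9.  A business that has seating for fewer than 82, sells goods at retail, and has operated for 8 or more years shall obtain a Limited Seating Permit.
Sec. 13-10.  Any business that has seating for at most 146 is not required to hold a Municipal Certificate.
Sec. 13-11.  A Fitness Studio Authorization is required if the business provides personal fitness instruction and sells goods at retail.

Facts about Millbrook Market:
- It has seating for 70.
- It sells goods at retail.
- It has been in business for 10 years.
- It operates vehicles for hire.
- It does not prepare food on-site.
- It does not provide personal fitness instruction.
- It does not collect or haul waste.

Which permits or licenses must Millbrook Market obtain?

Established Business License, Limited Seating Permit, Regulatory Registration

Sec. 13-1. seating 70 ≥ 30 → Established Business Certificate exemption does not apply.
Sec. 13-2. seating 70 ≥ 50; operates vehicles for hire → exempt from Established Business Certificate.
Sec. 13-3. years in business 10 > 7; operates vehicles for hire → Established Business License required.
Sec. 13-4. sells goods at retail; does not provide personal fitness instruction; years in business 10 > 8 → Annual Permit not required.
Sec. 13-5. sells goods at retail; operates vehicles for hire → Municipal Certificate required.
Sec. 13-6. years in business 10 ≥ 8; sells goods at retail → Established Business Certificate required.
Sec. 13-7. years in business 10 ≤ 26 → Regulatory Registration required.
Sec. 13-8. years in business 10 > 8; does not provide personal fitness instruction → Commercial Permit not required.
Sec. 13-9. seating 70 < 82; sells goods at retail; years in business 10 ≥ 8 → Limited Seating Permit required.
Sec. 13-10. seating 70 ≤ 146 → exempt from Municipal Certificate.
Sec. 13-11. does not provide personal fitness instruction; sells goods at retail → Fitness Studio Authorization not required.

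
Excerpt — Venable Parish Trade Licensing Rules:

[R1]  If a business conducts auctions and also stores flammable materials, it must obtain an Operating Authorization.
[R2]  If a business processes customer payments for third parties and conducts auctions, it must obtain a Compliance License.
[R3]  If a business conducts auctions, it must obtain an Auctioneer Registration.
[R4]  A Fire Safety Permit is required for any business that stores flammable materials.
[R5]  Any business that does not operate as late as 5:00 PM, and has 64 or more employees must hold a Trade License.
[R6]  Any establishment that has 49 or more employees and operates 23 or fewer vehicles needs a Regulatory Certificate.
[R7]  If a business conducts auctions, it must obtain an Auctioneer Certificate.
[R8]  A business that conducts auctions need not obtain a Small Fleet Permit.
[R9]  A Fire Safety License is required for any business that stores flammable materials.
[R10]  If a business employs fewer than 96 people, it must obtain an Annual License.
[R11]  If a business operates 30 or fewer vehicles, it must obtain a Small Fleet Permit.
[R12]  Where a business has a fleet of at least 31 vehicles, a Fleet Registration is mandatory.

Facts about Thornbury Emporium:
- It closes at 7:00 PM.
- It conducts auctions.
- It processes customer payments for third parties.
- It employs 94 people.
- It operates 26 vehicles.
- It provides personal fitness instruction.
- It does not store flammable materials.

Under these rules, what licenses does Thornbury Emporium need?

Annual License, Auctioneer Certificate, Auctioneer Registration, Compliance License

[R1] conducts auctions; does not store flammable materials → Operating Authorization not required.
[R2] processes customer payments for third parties; conducts auctions → Compliance License required.
[R3] conducts auctions → Auctioneer Registration required.
[R4] does not store flammable materials → Fire Safety Permit not required.
[R5] closes 7:00 PM, after 5:00 PM; employees 94 ≥ 64 → Trade License not required.
[R6] employees 94 ≥ 49; vehicles 26 > 23 → Regulatory Certificate not required.
[R7] conducts auctions → Auctioneer Certificate required.
[R8] conducts auctions → exempt from Small Fleet Permit.
[R9] does not store flammable materials → Fire Safety License not required.
[R10] employees 94 < 96 → Annual License required.
[R11] vehicles 26 ≤ 30 → Small Fleet Permit required.
[R12] vehicles 26 < 31 → Fleet Registration not required.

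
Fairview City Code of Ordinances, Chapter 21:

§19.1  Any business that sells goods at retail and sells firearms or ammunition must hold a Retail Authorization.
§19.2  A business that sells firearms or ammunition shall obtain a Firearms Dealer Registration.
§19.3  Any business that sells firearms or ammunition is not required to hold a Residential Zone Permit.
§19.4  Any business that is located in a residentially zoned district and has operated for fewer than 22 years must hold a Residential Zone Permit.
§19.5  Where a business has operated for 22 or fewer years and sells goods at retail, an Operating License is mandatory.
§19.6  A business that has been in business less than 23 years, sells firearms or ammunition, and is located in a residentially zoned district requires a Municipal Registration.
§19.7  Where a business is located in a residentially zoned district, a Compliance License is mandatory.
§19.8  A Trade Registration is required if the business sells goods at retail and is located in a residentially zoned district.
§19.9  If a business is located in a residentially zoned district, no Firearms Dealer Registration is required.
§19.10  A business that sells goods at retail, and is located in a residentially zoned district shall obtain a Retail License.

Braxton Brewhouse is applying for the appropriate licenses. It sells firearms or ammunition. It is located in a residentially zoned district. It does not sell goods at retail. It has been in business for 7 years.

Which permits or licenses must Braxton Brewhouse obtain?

§19.1 does not sell goods at retail; sells firearms or ammunition → Retail Authorization not required.
§19.2 sells firearms or ammunition → Firearms Dealer Registration required.
§19.3 sells firearms or ammunition → exempt from Residential Zone Permit.
§19.4 is located in a residentially zoned district; years in business 7 < 22 → Residential Zone Permit required.
§19.5 years in business 7 ≤ 22; does not sell goods at retail → Operating License not required.
§19.6 years in business 7 < 23; sells firearms or ammunition; is located in a residentially zoned district → Municipal Registration required.
§19.7 is located in a residentially zoned district → Compliance License required.
§19.8 does not sell goods at retail; is located in a residentially zoned district → Trade Registration not required.
§19.9 is located in a residentially zoned district → exempt from Firearms Dealer Registration.
§19.10 does not sell goods at retail; is located in a residentially zoned district → Retail License not required.

Compliance License, Municipal Registration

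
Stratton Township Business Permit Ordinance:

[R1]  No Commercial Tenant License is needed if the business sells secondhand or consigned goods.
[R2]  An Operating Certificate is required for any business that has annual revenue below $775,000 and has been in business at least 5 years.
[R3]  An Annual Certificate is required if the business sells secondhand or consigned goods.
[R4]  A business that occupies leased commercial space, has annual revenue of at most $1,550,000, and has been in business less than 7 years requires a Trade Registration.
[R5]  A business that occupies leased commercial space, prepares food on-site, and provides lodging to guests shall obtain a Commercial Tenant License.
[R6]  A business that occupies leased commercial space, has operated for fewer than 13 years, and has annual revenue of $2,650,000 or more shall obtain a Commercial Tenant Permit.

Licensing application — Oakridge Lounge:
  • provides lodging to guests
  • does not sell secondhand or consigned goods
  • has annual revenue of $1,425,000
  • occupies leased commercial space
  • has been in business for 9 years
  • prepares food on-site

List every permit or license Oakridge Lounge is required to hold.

[R1] does not sell secondhand or consigned goods → Commercial Tenant License exemption does not apply.
[R2] revenue $1,425,000 ≥ $775,000; years in business 9 ≥ 5 → Operating Certificate not required.
[R3] does not sell secondhand or consigned goods → Annual Certificate not required.
[R4] occupies leased commercial space; revenue $1,425,000 ≤ $1,550,000; years in business 9 ≥ 7 → Trade Registration not required.
[R5] occupies leased commercial space; prepares food on-site; provides lodging to guests → Commercial Tenant License required.
[R6] occupies leased commercial space; years in business 9 < 13; revenue $1,425,000 < $2,650,000 → Commercial Tenant Permit not required.

Commercial Tenant License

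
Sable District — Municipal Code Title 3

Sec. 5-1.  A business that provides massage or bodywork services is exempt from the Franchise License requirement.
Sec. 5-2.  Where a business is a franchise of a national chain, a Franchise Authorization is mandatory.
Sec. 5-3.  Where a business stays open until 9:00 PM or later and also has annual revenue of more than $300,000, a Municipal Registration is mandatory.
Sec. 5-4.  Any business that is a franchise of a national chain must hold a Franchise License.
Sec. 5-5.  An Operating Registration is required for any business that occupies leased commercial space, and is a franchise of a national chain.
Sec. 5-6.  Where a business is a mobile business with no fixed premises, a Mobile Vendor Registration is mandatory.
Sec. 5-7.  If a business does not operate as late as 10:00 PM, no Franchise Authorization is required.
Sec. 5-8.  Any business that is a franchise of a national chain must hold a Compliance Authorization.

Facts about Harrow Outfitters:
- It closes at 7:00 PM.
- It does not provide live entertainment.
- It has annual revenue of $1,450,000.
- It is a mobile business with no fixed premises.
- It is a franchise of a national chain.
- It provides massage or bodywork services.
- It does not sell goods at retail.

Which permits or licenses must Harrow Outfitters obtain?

Sec. 5-1. provides massage or bodywork services → exempt from Franchise License.
Sec. 5-2. is a franchise of a national chain → Franchise Authorization required.
Sec. 5-3. closes 7:00 PM, at/before 9:00 PM; revenue $1,450,000 > $300,000 → Municipal Registration not required.
Sec. 5-4. is a franchise of a national chain → Franchise License required.
Sec. 5-5. is a mobile business with no fixed premises (not: occupies leased commercial space); is a franchise of a national chain → Operating Registration not required.
Sec. 5-6. is a mobile business with no fixed premises → Mobile Vendor Registration required.
Sec. 5-7. closes 7:00 PM, at/before 10:00 PM → exempt from Franchise Authorization.
Sec. 5-8. is a franchise of a national chain → Compliance Authorization required.

Compliance Authorization, Mobile Vendor Registration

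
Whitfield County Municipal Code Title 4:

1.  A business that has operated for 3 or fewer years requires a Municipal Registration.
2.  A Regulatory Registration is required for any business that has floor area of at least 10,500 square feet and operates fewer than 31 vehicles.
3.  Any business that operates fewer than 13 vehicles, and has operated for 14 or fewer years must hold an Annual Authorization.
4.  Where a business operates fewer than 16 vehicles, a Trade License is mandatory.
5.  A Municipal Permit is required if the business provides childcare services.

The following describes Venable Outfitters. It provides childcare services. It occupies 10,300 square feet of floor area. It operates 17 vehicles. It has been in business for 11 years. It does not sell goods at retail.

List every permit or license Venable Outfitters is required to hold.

Municipal Permit

1. years in business 11 > 3 → Municipal Registration not required.
2. floor area 10,300 square feet < 10,500 square feet; vehicles 17 < 31 → Regulatory Registration not required.
3. vehicles 17 ≥ 13; years in business 11 ≤ 14 → Annual Authorization not required.
4. vehicles 17 ≥ 16 → Trade License not required.
5. provides childcare services → Municipal Permit required.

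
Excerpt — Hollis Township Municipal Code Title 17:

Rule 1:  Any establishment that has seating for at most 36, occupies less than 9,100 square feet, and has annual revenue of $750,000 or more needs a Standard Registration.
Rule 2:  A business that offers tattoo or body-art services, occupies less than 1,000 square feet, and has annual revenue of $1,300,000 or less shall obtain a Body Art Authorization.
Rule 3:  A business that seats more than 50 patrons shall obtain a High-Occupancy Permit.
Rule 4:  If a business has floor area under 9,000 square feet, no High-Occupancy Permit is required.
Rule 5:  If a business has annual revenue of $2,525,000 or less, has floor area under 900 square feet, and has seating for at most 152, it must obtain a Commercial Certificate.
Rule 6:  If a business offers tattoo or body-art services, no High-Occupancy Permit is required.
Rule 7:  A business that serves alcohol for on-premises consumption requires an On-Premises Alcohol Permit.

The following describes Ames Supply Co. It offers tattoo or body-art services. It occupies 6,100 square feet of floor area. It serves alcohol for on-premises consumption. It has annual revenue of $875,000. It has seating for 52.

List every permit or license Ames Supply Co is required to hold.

Rule 1: seating 52 > 36; floor area 6,100 square feet < 9,100 square feet; revenue $875,000 ≥ $750,000 → Standard Registration not required.
Rule 2: offers tattoo or body-art services; floor area 6,100 square feet ≥ 1,000 square feet; revenue $875,000 ≤ $1,300,000 → Body Art Authorization not required.
Rule 3: seating 52 > 50 → High-Occupancy Permit required.
Rule 4: floor area 6,100 square feet < 9,000 square feet → exempt from High-Occupancy Permit.
Rule 5: revenue $875,000 ≤ $2,525,000; floor area 6,100 square feet ≥ 900 square feet; seating 52 ≤ 152 → Commercial Certificate not required.
Rule 6: offers tattoo or body-art services → exempt from High-Occupancy Permit.
Rule 7: serves alcohol for on-premises consumption → On-Premises Alcohol Permit required.

On-Premises Alcohol Permit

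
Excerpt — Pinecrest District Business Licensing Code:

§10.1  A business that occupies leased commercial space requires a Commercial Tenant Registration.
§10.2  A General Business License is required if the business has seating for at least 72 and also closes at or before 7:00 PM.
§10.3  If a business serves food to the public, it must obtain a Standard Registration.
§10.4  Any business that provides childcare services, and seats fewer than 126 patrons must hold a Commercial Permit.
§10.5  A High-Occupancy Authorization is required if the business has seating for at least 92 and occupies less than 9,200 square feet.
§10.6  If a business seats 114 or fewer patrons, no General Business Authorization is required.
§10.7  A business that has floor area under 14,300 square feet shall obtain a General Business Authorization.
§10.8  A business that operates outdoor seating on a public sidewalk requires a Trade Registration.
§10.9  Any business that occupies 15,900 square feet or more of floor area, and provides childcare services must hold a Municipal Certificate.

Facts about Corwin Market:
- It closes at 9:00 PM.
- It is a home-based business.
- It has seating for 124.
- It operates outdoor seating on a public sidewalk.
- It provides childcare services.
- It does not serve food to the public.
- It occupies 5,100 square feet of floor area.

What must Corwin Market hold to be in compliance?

Commercial Permit, General Business Authorization, High-Occupancy Authorization, Trade Registration

§10.1 is a home-based business (not: occupies leased commercial space) → Commercial Tenant Registration not required.
§10.2 seating 124 ≥ 72; closes 9:00 PM, after 7:00 PM → General Business License not required.
§10.3 does not serve food to the public → Standard Registration not required.
§10.4 provides childcare services; seating 124 < 126 → Commercial Permit required.
§10.5 seating 124 ≥ 92; floor area 5,100 square feet < 9,200 square feet → High-Occupancy Authorization required.
§10.6 seating 124 > 114 → General Business Authorization exemption does not apply.
§10.7 floor area 5,100 square feet < 14,300 square feet → General Business Authorization required.
§10.8 operates outdoor seating on a public sidewalk → Trade Registration required.
§10.9 floor area 5,100 square feet < 15,900 square feet; provides childcare services → Municipal Certificate not required.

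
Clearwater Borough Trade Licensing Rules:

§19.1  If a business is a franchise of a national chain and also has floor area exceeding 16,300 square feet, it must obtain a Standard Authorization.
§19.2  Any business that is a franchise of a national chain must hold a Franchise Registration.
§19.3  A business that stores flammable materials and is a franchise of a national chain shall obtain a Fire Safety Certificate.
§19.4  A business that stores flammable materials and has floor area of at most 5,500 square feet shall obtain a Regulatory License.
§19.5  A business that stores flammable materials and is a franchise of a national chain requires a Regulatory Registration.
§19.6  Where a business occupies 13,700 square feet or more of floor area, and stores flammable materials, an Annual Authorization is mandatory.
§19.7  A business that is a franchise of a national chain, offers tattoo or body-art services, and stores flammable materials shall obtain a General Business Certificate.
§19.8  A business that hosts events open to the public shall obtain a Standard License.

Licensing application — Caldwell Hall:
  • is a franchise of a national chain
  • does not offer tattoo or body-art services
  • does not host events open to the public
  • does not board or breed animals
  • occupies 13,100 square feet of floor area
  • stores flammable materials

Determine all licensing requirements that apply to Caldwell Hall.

§19.1 is a franchise of a national chain; floor area 13,100 square feet ≤ 16,300 square feet → Standard Authorization not required.
§19.2 is a franchise of a national chain → Franchise Registration required.
§19.3 stores flammable materials; is a franchise of a national chain → Fire Safety Certificate required.
§19.4 stores flammable materials; floor area 13,100 square feet > 5,500 square feet → Regulatory License not required.
§19.5 stores flammable materials; is a franchise of a national chain → Regulatory Registration required.
§19.6 floor area 13,100 square feet < 13,700 square feet; stores flammable materials → Annual Authorization not required.
§19.7 is a franchise of a national chain; does not offer tattoo or body-art services; stores flammable materials → General Business Certificate not required.
§19.8 does not host events open to the public → Standard License not required.

Fire Safety Certificate, Franchise Registration, Regulatory Registration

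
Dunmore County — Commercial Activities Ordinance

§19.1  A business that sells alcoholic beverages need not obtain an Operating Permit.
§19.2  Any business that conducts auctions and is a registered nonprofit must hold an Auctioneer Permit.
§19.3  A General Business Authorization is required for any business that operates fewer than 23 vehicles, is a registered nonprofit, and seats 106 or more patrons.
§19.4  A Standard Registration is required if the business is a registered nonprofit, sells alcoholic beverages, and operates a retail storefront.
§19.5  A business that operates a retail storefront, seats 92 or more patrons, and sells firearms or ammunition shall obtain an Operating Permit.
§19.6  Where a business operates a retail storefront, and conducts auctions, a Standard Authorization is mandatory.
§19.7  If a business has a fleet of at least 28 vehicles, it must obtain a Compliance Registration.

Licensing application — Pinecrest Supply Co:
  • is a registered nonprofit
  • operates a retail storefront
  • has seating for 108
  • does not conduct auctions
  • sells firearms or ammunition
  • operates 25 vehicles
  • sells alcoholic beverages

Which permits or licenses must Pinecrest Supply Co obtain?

Standard Registration

§19.1 sells alcoholic beverages → exempt from Operating Permit.
§19.2 does not conduct auctions; is a registered nonprofit → Auctioneer Permit not required.
§19.3 vehicles 25 ≥ 23; is a registered nonprofit; seating 108 ≥ 106 → General Business Authorization not required.
§19.4 is a registered nonprofit; sells alcoholic beverages; operates a retail storefront → Standard Registration required.
§19.5 operates a retail storefront; seating 108 ≥ 92; sells firearms or ammunition → Operating Permit required.
§19.6 operates a retail storefront; does not conduct auctions → Standard Authorization not required.
§19.7 vehicles 25 < 28 → Compliance Registration not required.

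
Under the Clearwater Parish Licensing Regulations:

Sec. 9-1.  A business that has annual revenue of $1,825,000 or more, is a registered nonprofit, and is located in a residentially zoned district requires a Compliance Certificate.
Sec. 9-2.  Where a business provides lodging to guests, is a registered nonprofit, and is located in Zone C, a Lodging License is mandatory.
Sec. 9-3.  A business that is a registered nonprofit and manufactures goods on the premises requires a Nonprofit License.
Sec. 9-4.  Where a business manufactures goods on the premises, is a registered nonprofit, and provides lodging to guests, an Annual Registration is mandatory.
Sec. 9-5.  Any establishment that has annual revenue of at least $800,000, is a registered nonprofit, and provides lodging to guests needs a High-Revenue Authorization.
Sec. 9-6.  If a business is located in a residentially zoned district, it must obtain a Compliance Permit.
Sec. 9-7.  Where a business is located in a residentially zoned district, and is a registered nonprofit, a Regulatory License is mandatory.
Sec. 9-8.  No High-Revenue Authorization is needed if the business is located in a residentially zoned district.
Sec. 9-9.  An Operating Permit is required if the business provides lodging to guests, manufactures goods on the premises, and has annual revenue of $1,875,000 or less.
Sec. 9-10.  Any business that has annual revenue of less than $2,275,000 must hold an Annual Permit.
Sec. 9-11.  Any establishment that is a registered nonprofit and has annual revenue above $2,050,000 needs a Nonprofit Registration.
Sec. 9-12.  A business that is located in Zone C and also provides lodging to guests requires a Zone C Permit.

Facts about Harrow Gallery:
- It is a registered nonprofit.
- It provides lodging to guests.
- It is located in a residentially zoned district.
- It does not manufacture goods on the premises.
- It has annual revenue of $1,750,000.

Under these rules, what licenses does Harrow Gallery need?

Sec. 9-1. revenue $1,750,000 < $1,825,000; is a registered nonprofit; is located in a residentially zoned district → Compliance Certificate not required.
Sec. 9-2. provides lodging to guests; is a registered nonprofit; is located in a residentially zoned district (not: is located in Zone C) → Lodging License not required.
Sec. 9-3. is a registered nonprofit; does not manufacture goods on the premises → Nonprofit License not required.
Sec. 9-4. does not manufacture goods on the premises; is a registered nonprofit; provides lodging to guests → Annual Registration not required.
Sec. 9-5. revenue $1,750,000 ≥ $800,000; is a registered nonprofit; provides lodging to guests → High-Revenue Authorization required.
Sec. 9-6. is located in a residentially zoned district → Compliance Permit required.
Sec. 9-7. is located in a residentially zoned district; is a registered nonprofit → Regulatory License required.
Sec. 9-8. is located in a residentially zoned district → exempt from High-Revenue Authorization.
Sec. 9-9. provides lodging to guests; does not manufacture goods on the premises; revenue $1,750,000 ≤ $1,875,000 → Operating Permit not required.
Sec. 9-10. revenue $1,750,000 < $2,275,000 → Annual Permit required.
Sec. 9-11. is a registered nonprofit; revenue $1,750,000 ≤ $2,050,000 → Nonprofit Registration not required.
Sec. 9-12. is located in a residentially zoned district (not: is located in Zone C); provides lodging to guests → Zone C Permit not required.

Annual Permit, Compliance Permit, Regulatory License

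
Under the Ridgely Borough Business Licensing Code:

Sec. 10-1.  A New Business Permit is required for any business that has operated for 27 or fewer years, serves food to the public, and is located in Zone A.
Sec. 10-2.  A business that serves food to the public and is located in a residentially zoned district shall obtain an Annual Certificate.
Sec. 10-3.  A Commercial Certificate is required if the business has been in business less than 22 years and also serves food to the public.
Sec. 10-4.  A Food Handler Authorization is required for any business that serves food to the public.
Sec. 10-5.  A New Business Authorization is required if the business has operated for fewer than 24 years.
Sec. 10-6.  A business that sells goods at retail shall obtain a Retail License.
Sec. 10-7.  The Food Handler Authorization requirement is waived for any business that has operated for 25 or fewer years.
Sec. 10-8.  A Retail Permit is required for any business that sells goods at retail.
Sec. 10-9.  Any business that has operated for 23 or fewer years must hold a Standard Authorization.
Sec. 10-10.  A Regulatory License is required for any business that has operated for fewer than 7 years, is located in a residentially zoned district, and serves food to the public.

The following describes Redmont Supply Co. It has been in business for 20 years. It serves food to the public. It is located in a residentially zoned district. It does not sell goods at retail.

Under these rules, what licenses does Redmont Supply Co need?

Annual Certificate, Commercial Certificate, New Business Authorization, Standard Authorization

Sec. 10-1. years in business 20 ≤ 27; serves food to the public; is located in a residentially zoned district (not: is located in Zone A) → New Business Permit not required.
Sec. 10-2. serves food to the public; is located in a residentially zoned district → Annual Certificate required.
Sec. 10-3. years in business 20 < 22; serves food to the public → Commercial Certificate required.
Sec. 10-4. serves food to the public → Food Handler Authorization required.
Sec. 10-5. years in business 20 < 24 → New Business Authorization required.
Sec. 10-6. does not sell goods at retail → Retail License not required.
Sec. 10-7. years in business 20 ≤ 25 → exempt from Food Handler Authorization.
Sec. 10-8. does not sell goods at retail → Retail Permit not required.
Sec. 10-9. years in business 20 ≤ 23 → Standard Authorization required.
Sec. 10-10. years in business 20 ≥ 7; is located in a residentially zoned district; serves food to the public → Regulatory License not required.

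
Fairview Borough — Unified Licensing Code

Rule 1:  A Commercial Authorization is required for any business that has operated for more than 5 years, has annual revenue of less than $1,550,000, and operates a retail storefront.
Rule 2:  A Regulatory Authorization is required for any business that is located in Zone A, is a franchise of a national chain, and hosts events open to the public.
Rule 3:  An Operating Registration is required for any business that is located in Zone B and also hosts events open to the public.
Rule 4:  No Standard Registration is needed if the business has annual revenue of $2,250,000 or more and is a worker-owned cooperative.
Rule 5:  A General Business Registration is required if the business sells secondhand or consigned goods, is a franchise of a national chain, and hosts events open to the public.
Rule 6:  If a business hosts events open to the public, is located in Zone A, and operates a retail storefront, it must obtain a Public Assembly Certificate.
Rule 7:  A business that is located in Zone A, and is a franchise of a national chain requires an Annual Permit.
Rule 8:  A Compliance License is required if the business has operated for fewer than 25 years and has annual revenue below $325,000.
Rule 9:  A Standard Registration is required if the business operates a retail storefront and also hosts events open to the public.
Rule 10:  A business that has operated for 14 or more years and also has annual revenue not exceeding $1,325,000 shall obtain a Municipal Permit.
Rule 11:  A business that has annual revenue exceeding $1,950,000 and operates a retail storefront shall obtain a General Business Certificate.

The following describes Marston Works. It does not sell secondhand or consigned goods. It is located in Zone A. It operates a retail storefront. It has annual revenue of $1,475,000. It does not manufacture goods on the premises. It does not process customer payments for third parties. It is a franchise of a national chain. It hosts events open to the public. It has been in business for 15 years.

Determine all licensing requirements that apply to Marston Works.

Annual Permit, Commercial Authorization, Public Assembly Certificate, Regulatory Authorization, Standard Registration

Rule 1: years in business 15 > 5; revenue $1,475,000 < $1,550,000; operates a retail storefront → Commercial Authorization required.
Rule 2: is located in Zone A; is a franchise of a national chain; hosts events open to the public → Regulatory Authorization required.
Rule 3: is located in Zone A (not: is located in Zone B); hosts events open to the public → Operating Registration not required.
Rule 4: revenue $1,475,000 < $2,250,000; is a franchise of a national chain (not: is a worker-owned cooperative) → Standard Registration exemption does not apply.
Rule 5: does not sell secondhand or consigned goods; is a franchise of a national chain; hosts events open to the public → General Business Registration not required.
Rule 6: hosts events open to the public; is located in Zone A; operates a retail storefront → Public Assembly Certificate required.
Rule 7: is located in Zone A; is a franchise of a national chain → Annual Permit required.
Rule 8: years in business 15 < 25; revenue $1,475,000 ≥ $325,000 → Compliance License not required.
Rule 9: operates a retail storefront; hosts events open to the public → Standard Registration required.
Rule 10: years in business 15 ≥ 14; revenue $1,475,000 > $1,325,000 → Municipal Permit not required.
Rule 11: revenue $1,475,000 ≤ $1,950,000; operates a retail storefront → General Business Certificate not required.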